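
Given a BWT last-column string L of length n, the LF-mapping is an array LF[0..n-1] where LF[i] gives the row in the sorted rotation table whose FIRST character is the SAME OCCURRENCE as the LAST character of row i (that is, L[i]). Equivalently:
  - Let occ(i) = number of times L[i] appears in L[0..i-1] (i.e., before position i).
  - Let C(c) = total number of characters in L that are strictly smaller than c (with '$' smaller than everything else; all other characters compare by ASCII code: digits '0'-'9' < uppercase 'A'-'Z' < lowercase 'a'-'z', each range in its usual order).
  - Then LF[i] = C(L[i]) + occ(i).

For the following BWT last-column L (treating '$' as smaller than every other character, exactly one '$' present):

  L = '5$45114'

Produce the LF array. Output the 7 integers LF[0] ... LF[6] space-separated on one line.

Char counts: '$':1, '1':2, '4':2, '5':2
C (first-col start): C('$')=0, C('1')=1, C('4')=3, C('5')=5
L[0]='5': occ=0, LF[0]=C('5')+0=5+0=5
L[1]='$': occ=0, LF[1]=C('$')+0=0+0=0
L[2]='4': occ=0, LF[2]=C('4')+0=3+0=3
L[3]='5': occ=1, LF[3]=C('5')+1=5+1=6
L[4]='1': occ=0, LF[4]=C('1')+0=1+0=1
L[5]='1': occ=1, LF[5]=C('1')+1=1+1=2
L[6]='4': occ=1, LF[6]=C('4')+1=3+1=4

Answer: 5 0 3 6 1 2 4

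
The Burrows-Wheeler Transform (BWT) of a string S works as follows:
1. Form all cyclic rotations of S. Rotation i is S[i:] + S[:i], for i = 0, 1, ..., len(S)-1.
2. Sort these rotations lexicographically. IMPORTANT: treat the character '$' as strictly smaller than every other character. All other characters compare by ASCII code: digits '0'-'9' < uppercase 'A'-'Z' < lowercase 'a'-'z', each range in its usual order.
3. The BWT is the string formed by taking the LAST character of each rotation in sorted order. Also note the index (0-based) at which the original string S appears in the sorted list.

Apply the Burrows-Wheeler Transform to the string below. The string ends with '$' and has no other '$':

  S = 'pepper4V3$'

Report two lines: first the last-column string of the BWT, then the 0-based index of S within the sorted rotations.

All 10 rotations (rotation i = S[i:]+S[:i]):
  rot[0] = pepper4V3$
  rot[1] = epper4V3$p
  rot[2] = pper4V3$pe
  rot[3] = per4V3$pep
  rot[4] = er4V3$pepp
  rot[5] = r4V3$peppe
  rot[6] = 4V3$pepper
  rot[7] = V3$pepper4
  rot[8] = 3$pepper4V
  rot[9] = $pepper4V3
Sorted (with $ < everything):
  sorted[0] = $pepper4V3  (last char: '3')
  sorted[1] = 3$pepper4V  (last char: 'V')
  sorted[2] = 4V3$pepper  (last char: 'r')
  sorted[3] = V3$pepper4  (last char: '4')
  sorted[4] = epper4V3$p  (last char: 'p')
  sorted[5] = er4V3$pepp  (last char: 'p')
  sorted[6] = pepper4V3$  (last char: '$')
  sorted[7] = per4V3$pep  (last char: 'p')
  sorted[8] = pper4V3$pe  (last char: 'e')
  sorted[9] = r4V3$peppe  (last char: 'e')
Last column: 3Vr4pp$pee
Original string S is at sorted index 6

Answer: 3Vr4pp$pee
6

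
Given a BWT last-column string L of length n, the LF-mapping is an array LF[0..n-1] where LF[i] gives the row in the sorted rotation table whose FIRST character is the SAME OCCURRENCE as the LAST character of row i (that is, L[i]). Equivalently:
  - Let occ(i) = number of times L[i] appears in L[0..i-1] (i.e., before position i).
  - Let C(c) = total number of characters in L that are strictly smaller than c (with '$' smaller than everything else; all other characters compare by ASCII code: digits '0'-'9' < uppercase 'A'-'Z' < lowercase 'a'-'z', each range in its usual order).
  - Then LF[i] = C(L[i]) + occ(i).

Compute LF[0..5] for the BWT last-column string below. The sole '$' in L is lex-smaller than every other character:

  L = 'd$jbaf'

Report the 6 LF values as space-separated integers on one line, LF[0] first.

Char counts: '$':1, 'a':1, 'b':1, 'd':1, 'f':1, 'j':1
C (first-col start): C('$')=0, C('a')=1, C('b')=2, C('d')=3, C('f')=4, C('j')=5
L[0]='d': occ=0, LF[0]=C('d')+0=3+0=3
L[1]='$': occ=0, LF[1]=C('$')+0=0+0=0
L[2]='j': occ=0, LF[2]=C('j')+0=5+0=5
L[3]='b': occ=0, LF[3]=C('b')+0=2+0=2
L[4]='a': occ=0, LF[4]=C('a')+0=1+0=1
L[5]='f': occ=0, LF[5]=C('f')+0=4+0=4

Answer: 3 0 5 2 1 4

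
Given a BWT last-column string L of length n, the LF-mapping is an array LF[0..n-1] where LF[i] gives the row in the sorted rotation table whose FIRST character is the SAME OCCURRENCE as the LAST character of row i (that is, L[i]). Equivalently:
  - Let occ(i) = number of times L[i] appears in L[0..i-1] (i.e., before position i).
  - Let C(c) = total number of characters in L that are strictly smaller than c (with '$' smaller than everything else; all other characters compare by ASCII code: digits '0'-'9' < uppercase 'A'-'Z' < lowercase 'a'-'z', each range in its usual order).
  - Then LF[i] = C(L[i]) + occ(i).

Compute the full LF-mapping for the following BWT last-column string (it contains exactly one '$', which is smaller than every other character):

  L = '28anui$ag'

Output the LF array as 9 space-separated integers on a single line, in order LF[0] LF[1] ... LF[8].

Answer: 1 2 3 7 8 6 0 4 5

Derivation:
Char counts: '$':1, '2':1, '8':1, 'a':2, 'g':1, 'i':1, 'n':1, 'u':1
C (first-col start): C('$')=0, C('2')=1, C('8')=2, C('a')=3, C('g')=5, C('i')=6, C('n')=7, C('u')=8
L[0]='2': occ=0, LF[0]=C('2')+0=1+0=1
L[1]='8': occ=0, LF[1]=C('8')+0=2+0=2
L[2]='a': occ=0, LF[2]=C('a')+0=3+0=3
L[3]='n': occ=0, LF[3]=C('n')+0=7+0=7
L[4]='u': occ=0, LF[4]=C('u')+0=8+0=8
L[5]='i': occ=0, LF[5]=C('i')+0=6+0=6
L[6]='$': occ=0, LF[6]=C('$')+0=0+0=0
L[7]='a': occ=1, LF[7]=C('a')+1=3+1=4
L[8]='g': occ=0, LF[8]=C('g')+0=5+0=5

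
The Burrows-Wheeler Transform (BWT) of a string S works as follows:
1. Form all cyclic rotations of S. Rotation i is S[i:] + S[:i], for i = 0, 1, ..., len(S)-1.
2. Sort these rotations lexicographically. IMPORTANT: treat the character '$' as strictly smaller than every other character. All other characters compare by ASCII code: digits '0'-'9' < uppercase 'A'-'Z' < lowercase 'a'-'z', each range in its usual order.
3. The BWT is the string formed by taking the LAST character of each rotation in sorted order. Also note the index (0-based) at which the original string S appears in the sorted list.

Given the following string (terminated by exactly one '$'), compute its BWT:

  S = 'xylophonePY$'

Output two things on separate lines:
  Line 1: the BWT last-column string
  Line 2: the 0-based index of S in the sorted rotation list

All 12 rotations (rotation i = S[i:]+S[:i]):
  rot[0] = xylophonePY$
  rot[1] = ylophonePY$x
  rot[2] = lophonePY$xy
  rot[3] = ophonePY$xyl
  rot[4] = phonePY$xylo
  rot[5] = honePY$xylop
  rot[6] = onePY$xyloph
  rot[7] = nePY$xylopho
  rot[8] = ePY$xylophon
  rot[9] = PY$xylophone
  rot[10] = Y$xylophoneP
  rot[11] = $xylophonePY
Sorted (with $ < everything):
  sorted[0] = $xylophonePY  (last char: 'Y')
  sorted[1] = PY$xylophone  (last char: 'e')
  sorted[2] = Y$xylophoneP  (last char: 'P')
  sorted[3] = ePY$xylophon  (last char: 'n')
  sorted[4] = honePY$xylop  (last char: 'p')
  sorted[5] = lophonePY$xy  (last char: 'y')
  sorted[6] = nePY$xylopho  (last char: 'o')
  sorted[7] = onePY$xyloph  (last char: 'h')
  sorted[8] = ophonePY$xyl  (last char: 'l')
  sorted[9] = phonePY$xylo  (last char: 'o')
  sorted[10] = xylophonePY$  (last char: '$')
  sorted[11] = ylophonePY$x  (last char: 'x')
Last column: YePnpyohlo$x
Original string S is at sorted index 10

Answer: YePnpyohlo$x
10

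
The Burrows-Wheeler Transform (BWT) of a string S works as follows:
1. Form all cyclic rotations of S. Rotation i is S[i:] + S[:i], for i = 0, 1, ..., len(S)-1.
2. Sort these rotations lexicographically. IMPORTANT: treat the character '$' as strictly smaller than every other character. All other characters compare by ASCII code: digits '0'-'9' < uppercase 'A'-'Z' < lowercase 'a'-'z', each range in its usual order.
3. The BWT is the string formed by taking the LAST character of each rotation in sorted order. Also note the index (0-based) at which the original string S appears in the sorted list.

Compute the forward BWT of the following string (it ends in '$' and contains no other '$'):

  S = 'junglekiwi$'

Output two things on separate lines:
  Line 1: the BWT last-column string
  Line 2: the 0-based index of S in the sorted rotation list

Answer: ilnwk$eguji
5

Derivation:
All 11 rotations (rotation i = S[i:]+S[:i]):
  rot[0] = junglekiwi$
  rot[1] = unglekiwi$j
  rot[2] = nglekiwi$ju
  rot[3] = glekiwi$jun
  rot[4] = lekiwi$jung
  rot[5] = ekiwi$jungl
  rot[6] = kiwi$jungle
  rot[7] = iwi$junglek
  rot[8] = wi$jungleki
  rot[9] = i$junglekiw
  rot[10] = $junglekiwi
Sorted (with $ < everything):
  sorted[0] = $junglekiwi  (last char: 'i')
  sorted[1] = ekiwi$jungl  (last char: 'l')
  sorted[2] = glekiwi$jun  (last char: 'n')
  sorted[3] = i$junglekiw  (last char: 'w')
  sorted[4] = iwi$junglek  (last char: 'k')
  sorted[5] = junglekiwi$  (last char: '$')
  sorted[6] = kiwi$jungle  (last char: 'e')
  sorted[7] = lekiwi$jung  (last char: 'g')
  sorted[8] = nglekiwi$ju  (last char: 'u')
  sorted[9] = unglekiwi$j  (last char: 'j')
  sorted[10] = wi$jungleki  (last char: 'i')
Last column: ilnwk$eguji
Original string S is at sorted index 5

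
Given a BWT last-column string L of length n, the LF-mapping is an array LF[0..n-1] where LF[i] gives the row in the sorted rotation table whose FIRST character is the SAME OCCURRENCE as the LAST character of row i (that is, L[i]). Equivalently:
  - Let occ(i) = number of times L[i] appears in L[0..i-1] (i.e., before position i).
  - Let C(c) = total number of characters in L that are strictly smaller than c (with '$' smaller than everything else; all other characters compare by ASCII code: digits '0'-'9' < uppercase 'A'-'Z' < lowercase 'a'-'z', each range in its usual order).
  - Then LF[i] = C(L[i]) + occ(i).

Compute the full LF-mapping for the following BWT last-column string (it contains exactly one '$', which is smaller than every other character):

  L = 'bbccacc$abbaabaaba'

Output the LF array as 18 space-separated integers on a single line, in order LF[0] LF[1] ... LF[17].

Answer: 8 9 14 15 1 16 17 0 2 10 11 3 4 12 5 6 13 7

Derivation:
Char counts: '$':1, 'a':7, 'b':6, 'c':4
C (first-col start): C('$')=0, C('a')=1, C('b')=8, C('c')=14
L[0]='b': occ=0, LF[0]=C('b')+0=8+0=8
L[1]='b': occ=1, LF[1]=C('b')+1=8+1=9
L[2]='c': occ=0, LF[2]=C('c')+0=14+0=14
L[3]='c': occ=1, LF[3]=C('c')+1=14+1=15
L[4]='a': occ=0, LF[4]=C('a')+0=1+0=1
L[5]='c': occ=2, LF[5]=C('c')+2=14+2=16
L[6]='c': occ=3, LF[6]=C('c')+3=14+3=17
L[7]='$': occ=0, LF[7]=C('$')+0=0+0=0
L[8]='a': occ=1, LF[8]=C('a')+1=1+1=2
L[9]='b': occ=2, LF[9]=C('b')+2=8+2=10
L[10]='b': occ=3, LF[10]=C('b')+3=8+3=11
L[11]='a': occ=2, LF[11]=C('a')+2=1+2=3
L[12]='a': occ=3, LF[12]=C('a')+3=1+3=4
L[13]='b': occ=4, LF[13]=C('b')+4=8+4=12
L[14]='a': occ=4, LF[14]=C('a')+4=1+4=5
L[15]='a': occ=5, LF[15]=C('a')+5=1+5=6
L[16]='b': occ=5, LF[16]=C('b')+5=8+5=13
L[17]='a': occ=6, LF[17]=C('a')+6=1+6=7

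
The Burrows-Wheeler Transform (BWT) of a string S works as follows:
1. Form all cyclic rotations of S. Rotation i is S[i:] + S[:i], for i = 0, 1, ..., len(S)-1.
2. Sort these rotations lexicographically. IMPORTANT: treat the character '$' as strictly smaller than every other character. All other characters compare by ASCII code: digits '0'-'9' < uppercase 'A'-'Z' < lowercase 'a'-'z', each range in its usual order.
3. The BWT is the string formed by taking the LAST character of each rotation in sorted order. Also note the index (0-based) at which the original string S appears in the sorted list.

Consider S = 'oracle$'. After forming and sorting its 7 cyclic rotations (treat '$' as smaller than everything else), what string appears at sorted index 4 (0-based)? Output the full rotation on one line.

Answer: le$orac

Derivation:
All 7 rotations (rotation i = S[i:]+S[:i]):
  rot[0] = oracle$
  rot[1] = racle$o
  rot[2] = acle$or
  rot[3] = cle$ora
  rot[4] = le$orac
  rot[5] = e$oracl
  rot[6] = $oracle
Sorted (with $ < everything):
  sorted[0] = $oracle
  sorted[1] = acle$or
  sorted[2] = cle$ora
  sorted[3] = e$oracl
  sorted[4] = le$orac
  sorted[5] = oracle$
  sorted[6] = racle$o
sorted[4] = le$orac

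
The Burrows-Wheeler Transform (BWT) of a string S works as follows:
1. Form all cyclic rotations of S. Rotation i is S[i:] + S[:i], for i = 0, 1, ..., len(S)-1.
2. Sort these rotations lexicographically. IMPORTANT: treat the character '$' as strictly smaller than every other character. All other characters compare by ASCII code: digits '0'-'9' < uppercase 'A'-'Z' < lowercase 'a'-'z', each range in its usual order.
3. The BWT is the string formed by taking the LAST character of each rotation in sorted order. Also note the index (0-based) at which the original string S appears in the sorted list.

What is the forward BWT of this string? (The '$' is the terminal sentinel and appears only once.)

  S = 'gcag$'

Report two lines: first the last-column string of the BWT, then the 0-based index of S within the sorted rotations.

Answer: gcga$
4

Derivation:
All 5 rotations (rotation i = S[i:]+S[:i]):
  rot[0] = gcag$
  rot[1] = cag$g
  rot[2] = ag$gc
  rot[3] = g$gca
  rot[4] = $gcag
Sorted (with $ < everything):
  sorted[0] = $gcag  (last char: 'g')
  sorted[1] = ag$gc  (last char: 'c')
  sorted[2] = cag$g  (last char: 'g')
  sorted[3] = g$gca  (last char: 'a')
  sorted[4] = gcag$  (last char: '$')
Last column: gcga$
Original string S is at sorted index 4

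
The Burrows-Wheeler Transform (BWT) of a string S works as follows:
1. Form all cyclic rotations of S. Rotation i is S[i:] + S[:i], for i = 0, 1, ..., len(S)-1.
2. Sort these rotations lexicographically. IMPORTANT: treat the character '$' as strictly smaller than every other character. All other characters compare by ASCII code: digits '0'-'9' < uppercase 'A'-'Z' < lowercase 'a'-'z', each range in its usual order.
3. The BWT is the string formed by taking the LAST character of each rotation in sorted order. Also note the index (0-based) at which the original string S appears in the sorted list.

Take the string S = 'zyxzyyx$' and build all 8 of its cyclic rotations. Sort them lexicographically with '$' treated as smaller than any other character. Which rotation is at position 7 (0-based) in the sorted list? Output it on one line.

Answer: zyyx$zyx

Derivation:
All 8 rotations (rotation i = S[i:]+S[:i]):
  rot[0] = zyxzyyx$
  rot[1] = yxzyyx$z
  rot[2] = xzyyx$zy
  rot[3] = zyyx$zyx
  rot[4] = yyx$zyxz
  rot[5] = yx$zyxzy
  rot[6] = x$zyxzyy
  rot[7] = $zyxzyyx
Sorted (with $ < everything):
  sorted[0] = $zyxzyyx
  sorted[1] = x$zyxzyy
  sorted[2] = xzyyx$zy
  sorted[3] = yx$zyxzy
  sorted[4] = yxzyyx$z
  sorted[5] = yyx$zyxz
  sorted[6] = zyxzyyx$
  sorted[7] = zyyx$zyx
sorted[7] = zyyx$zyx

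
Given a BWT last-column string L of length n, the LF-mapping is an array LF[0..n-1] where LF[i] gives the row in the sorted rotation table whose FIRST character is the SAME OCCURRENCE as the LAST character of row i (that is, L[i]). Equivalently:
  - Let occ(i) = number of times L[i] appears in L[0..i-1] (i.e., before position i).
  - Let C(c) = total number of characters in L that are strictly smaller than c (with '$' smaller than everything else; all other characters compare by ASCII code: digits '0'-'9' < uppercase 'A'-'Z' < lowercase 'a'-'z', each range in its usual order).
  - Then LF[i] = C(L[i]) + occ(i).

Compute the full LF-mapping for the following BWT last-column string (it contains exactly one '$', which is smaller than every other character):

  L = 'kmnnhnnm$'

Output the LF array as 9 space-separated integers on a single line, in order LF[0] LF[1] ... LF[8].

Answer: 2 3 5 6 1 7 8 4 0

Derivation:
Char counts: '$':1, 'h':1, 'k':1, 'm':2, 'n':4
C (first-col start): C('$')=0, C('h')=1, C('k')=2, C('m')=3, C('n')=5
L[0]='k': occ=0, LF[0]=C('k')+0=2+0=2
L[1]='m': occ=0, LF[1]=C('m')+0=3+0=3
L[2]='n': occ=0, LF[2]=C('n')+0=5+0=5
L[3]='n': occ=1, LF[3]=C('n')+1=5+1=6
L[4]='h': occ=0, LF[4]=C('h')+0=1+0=1
L[5]='n': occ=2, LF[5]=C('n')+2=5+2=7
L[6]='n': occ=3, LF[6]=C('n')+3=5+3=8
L[7]='m': occ=1, LF[7]=C('m')+1=3+1=4
L[8]='$': occ=0, LF[8]=C('$')+0=0+0=0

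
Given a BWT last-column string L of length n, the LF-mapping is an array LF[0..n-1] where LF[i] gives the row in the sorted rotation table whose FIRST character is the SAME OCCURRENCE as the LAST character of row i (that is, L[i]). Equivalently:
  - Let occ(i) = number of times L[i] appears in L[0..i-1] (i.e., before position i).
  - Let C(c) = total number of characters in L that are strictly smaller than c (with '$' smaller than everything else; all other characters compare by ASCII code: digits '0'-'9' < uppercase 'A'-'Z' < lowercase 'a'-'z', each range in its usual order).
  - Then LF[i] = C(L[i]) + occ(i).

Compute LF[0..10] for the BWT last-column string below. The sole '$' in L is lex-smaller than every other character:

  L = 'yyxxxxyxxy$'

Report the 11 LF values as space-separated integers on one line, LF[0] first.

Char counts: '$':1, 'x':6, 'y':4
C (first-col start): C('$')=0, C('x')=1, C('y')=7
L[0]='y': occ=0, LF[0]=C('y')+0=7+0=7
L[1]='y': occ=1, LF[1]=C('y')+1=7+1=8
L[2]='x': occ=0, LF[2]=C('x')+0=1+0=1
L[3]='x': occ=1, LF[3]=C('x')+1=1+1=2
L[4]='x': occ=2, LF[4]=C('x')+2=1+2=3
L[5]='x': occ=3, LF[5]=C('x')+3=1+3=4
L[6]='y': occ=2, LF[6]=C('y')+2=7+2=9
L[7]='x': occ=4, LF[7]=C('x')+4=1+4=5
L[8]='x': occ=5, LF[8]=C('x')+5=1+5=6
L[9]='y': occ=3, LF[9]=C('y')+3=7+3=10
L[10]='$': occ=0, LF[10]=C('$')+0=0+0=0

Answer: 7 8 1 2 3 4 9 5 6 10 0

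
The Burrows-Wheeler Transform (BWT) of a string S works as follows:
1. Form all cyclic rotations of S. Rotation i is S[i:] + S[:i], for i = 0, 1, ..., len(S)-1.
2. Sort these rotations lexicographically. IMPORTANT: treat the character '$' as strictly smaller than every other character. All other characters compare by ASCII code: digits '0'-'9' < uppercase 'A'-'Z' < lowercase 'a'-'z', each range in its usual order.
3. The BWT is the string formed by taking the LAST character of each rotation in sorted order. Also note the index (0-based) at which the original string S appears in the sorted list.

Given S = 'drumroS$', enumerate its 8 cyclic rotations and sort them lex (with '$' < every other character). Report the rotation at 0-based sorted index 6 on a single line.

All 8 rotations (rotation i = S[i:]+S[:i]):
  rot[0] = drumroS$
  rot[1] = rumroS$d
  rot[2] = umroS$dr
  rot[3] = mroS$dru
  rot[4] = roS$drum
  rot[5] = oS$drumr
  rot[6] = S$drumro
  rot[7] = $drumroS
Sorted (with $ < everything):
  sorted[0] = $drumroS
  sorted[1] = S$drumro
  sorted[2] = drumroS$
  sorted[3] = mroS$dru
  sorted[4] = oS$drumr
  sorted[5] = roS$drum
  sorted[6] = rumroS$d
  sorted[7] = umroS$dr
sorted[6] = rumroS$d

Answer: rumroS$d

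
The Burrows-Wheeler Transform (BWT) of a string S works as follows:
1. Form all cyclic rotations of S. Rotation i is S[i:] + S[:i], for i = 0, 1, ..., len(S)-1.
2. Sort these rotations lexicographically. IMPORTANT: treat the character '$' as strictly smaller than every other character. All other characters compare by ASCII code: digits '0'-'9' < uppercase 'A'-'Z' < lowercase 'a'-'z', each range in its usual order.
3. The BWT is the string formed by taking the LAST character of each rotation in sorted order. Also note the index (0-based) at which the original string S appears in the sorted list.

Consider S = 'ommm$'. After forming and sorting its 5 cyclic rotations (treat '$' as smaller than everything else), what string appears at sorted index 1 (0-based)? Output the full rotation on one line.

All 5 rotations (rotation i = S[i:]+S[:i]):
  rot[0] = ommm$
  rot[1] = mmm$o
  rot[2] = mm$om
  rot[3] = m$omm
  rot[4] = $ommm
Sorted (with $ < everything):
  sorted[0] = $ommm
  sorted[1] = m$omm
  sorted[2] = mm$om
  sorted[3] = mmm$o
  sorted[4] = ommm$
sorted[1] = m$omm

Answer: m$omm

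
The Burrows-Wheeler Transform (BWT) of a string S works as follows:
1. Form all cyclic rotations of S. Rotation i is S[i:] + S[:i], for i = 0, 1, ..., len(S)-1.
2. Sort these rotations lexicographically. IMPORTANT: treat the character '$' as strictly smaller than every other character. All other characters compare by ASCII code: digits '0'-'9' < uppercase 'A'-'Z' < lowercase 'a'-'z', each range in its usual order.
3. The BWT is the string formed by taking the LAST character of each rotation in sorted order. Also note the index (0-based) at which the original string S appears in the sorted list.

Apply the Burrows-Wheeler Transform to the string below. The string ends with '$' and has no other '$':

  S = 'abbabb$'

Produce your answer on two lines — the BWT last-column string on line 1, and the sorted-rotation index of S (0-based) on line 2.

All 7 rotations (rotation i = S[i:]+S[:i]):
  rot[0] = abbabb$
  rot[1] = bbabb$a
  rot[2] = babb$ab
  rot[3] = abb$abb
  rot[4] = bb$abba
  rot[5] = b$abbab
  rot[6] = $abbabb
Sorted (with $ < everything):
  sorted[0] = $abbabb  (last char: 'b')
  sorted[1] = abb$abb  (last char: 'b')
  sorted[2] = abbabb$  (last char: '$')
  sorted[3] = b$abbab  (last char: 'b')
  sorted[4] = babb$ab  (last char: 'b')
  sorted[5] = bb$abba  (last char: 'a')
  sorted[6] = bbabb$a  (last char: 'a')
Last column: bb$bbaa
Original string S is at sorted index 2

Answer: bb$bbaa
2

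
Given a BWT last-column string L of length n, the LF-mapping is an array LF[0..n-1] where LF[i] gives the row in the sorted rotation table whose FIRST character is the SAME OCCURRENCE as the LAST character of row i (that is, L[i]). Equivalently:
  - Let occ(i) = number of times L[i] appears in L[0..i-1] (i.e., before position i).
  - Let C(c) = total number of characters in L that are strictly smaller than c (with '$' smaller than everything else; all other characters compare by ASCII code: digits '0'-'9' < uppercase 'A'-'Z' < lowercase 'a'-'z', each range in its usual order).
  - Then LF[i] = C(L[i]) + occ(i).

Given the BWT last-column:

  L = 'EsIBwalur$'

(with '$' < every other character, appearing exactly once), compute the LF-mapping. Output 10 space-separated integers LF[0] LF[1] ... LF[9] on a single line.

Answer: 2 7 3 1 9 4 5 8 6 0

Derivation:
Char counts: '$':1, 'B':1, 'E':1, 'I':1, 'a':1, 'l':1, 'r':1, 's':1, 'u':1, 'w':1
C (first-col start): C('$')=0, C('B')=1, C('E')=2, C('I')=3, C('a')=4, C('l')=5, C('r')=6, C('s')=7, C('u')=8, C('w')=9
L[0]='E': occ=0, LF[0]=C('E')+0=2+0=2
L[1]='s': occ=0, LF[1]=C('s')+0=7+0=7
L[2]='I': occ=0, LF[2]=C('I')+0=3+0=3
L[3]='B': occ=0, LF[3]=C('B')+0=1+0=1
L[4]='w': occ=0, LF[4]=C('w')+0=9+0=9
L[5]='a': occ=0, LF[5]=C('a')+0=4+0=4
L[6]='l': occ=0, LF[6]=C('l')+0=5+0=5
L[7]='u': occ=0, LF[7]=C('u')+0=8+0=8
L[8]='r': occ=0, LF[8]=C('r')+0=6+0=6
L[9]='$': occ=0, LF[9]=C('$')+0=0+0=0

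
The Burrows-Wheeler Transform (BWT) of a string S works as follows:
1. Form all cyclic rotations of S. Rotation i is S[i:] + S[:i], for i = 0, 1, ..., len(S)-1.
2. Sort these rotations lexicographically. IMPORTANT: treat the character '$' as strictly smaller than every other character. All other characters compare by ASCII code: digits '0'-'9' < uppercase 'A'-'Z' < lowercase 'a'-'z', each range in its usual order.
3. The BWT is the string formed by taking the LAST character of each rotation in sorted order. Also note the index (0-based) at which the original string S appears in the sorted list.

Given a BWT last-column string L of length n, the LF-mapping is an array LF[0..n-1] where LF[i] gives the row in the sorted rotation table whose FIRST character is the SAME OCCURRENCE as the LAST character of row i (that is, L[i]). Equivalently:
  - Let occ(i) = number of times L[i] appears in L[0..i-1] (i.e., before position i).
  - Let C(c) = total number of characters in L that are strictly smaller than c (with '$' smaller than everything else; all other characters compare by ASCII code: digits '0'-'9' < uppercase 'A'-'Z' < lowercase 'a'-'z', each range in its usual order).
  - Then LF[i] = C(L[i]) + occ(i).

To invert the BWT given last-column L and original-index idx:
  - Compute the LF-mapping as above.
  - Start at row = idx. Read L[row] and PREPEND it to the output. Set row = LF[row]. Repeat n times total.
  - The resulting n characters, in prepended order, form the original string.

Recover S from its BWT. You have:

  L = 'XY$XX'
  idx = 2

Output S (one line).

LF mapping: 1 4 0 2 3
Walk LF starting at row 2, prepending L[row]:
  step 1: row=2, L[2]='$', prepend. Next row=LF[2]=0
  step 2: row=0, L[0]='X', prepend. Next row=LF[0]=1
  step 3: row=1, L[1]='Y', prepend. Next row=LF[1]=4
  step 4: row=4, L[4]='X', prepend. Next row=LF[4]=3
  step 5: row=3, L[3]='X', prepend. Next row=LF[3]=2
Reversed output: XXYX$

Answer: XXYX$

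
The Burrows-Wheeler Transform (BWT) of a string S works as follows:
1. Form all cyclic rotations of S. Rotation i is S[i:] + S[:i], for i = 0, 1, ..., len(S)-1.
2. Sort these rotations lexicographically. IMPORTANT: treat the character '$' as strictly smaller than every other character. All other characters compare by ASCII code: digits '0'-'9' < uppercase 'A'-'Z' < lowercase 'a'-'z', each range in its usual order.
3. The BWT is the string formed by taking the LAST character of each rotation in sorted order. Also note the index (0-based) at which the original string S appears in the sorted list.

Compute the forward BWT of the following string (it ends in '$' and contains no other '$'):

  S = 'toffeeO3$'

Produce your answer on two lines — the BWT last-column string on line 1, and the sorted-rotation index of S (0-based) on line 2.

All 9 rotations (rotation i = S[i:]+S[:i]):
  rot[0] = toffeeO3$
  rot[1] = offeeO3$t
  rot[2] = ffeeO3$to
  rot[3] = feeO3$tof
  rot[4] = eeO3$toff
  rot[5] = eO3$toffe
  rot[6] = O3$toffee
  rot[7] = 3$toffeeO
  rot[8] = $toffeeO3
Sorted (with $ < everything):
  sorted[0] = $toffeeO3  (last char: '3')
  sorted[1] = 3$toffeeO  (last char: 'O')
  sorted[2] = O3$toffee  (last char: 'e')
  sorted[3] = eO3$toffe  (last char: 'e')
  sorted[4] = eeO3$toff  (last char: 'f')
  sorted[5] = feeO3$tof  (last char: 'f')
  sorted[6] = ffeeO3$to  (last char: 'o')
  sorted[7] = offeeO3$t  (last char: 't')
  sorted[8] = toffeeO3$  (last char: '$')
Last column: 3Oeeffot$
Original string S is at sorted index 8

Answer: 3Oeeffot$
8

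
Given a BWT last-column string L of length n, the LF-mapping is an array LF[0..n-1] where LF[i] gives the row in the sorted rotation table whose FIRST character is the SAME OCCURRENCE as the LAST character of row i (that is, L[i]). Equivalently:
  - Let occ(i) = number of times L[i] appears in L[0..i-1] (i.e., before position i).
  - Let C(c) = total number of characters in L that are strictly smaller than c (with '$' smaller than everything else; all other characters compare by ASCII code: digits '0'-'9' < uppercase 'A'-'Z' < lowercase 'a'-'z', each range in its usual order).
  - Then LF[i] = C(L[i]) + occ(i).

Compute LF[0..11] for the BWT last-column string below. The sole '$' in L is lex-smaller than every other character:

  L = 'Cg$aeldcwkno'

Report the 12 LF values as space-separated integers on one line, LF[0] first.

Char counts: '$':1, 'C':1, 'a':1, 'c':1, 'd':1, 'e':1, 'g':1, 'k':1, 'l':1, 'n':1, 'o':1, 'w':1
C (first-col start): C('$')=0, C('C')=1, C('a')=2, C('c')=3, C('d')=4, C('e')=5, C('g')=6, C('k')=7, C('l')=8, C('n')=9, C('o')=10, C('w')=11
L[0]='C': occ=0, LF[0]=C('C')+0=1+0=1
L[1]='g': occ=0, LF[1]=C('g')+0=6+0=6
L[2]='$': occ=0, LF[2]=C('$')+0=0+0=0
L[3]='a': occ=0, LF[3]=C('a')+0=2+0=2
L[4]='e': occ=0, LF[4]=C('e')+0=5+0=5
L[5]='l': occ=0, LF[5]=C('l')+0=8+0=8
L[6]='d': occ=0, LF[6]=C('d')+0=4+0=4
L[7]='c': occ=0, LF[7]=C('c')+0=3+0=3
L[8]='w': occ=0, LF[8]=C('w')+0=11+0=11
L[9]='k': occ=0, LF[9]=C('k')+0=7+0=7
L[10]='n': occ=0, LF[10]=C('n')+0=9+0=9
L[11]='o': occ=0, LF[11]=C('o')+0=10+0=10

Answer: 1 6 0 2 5 8 4 3 11 7 9 10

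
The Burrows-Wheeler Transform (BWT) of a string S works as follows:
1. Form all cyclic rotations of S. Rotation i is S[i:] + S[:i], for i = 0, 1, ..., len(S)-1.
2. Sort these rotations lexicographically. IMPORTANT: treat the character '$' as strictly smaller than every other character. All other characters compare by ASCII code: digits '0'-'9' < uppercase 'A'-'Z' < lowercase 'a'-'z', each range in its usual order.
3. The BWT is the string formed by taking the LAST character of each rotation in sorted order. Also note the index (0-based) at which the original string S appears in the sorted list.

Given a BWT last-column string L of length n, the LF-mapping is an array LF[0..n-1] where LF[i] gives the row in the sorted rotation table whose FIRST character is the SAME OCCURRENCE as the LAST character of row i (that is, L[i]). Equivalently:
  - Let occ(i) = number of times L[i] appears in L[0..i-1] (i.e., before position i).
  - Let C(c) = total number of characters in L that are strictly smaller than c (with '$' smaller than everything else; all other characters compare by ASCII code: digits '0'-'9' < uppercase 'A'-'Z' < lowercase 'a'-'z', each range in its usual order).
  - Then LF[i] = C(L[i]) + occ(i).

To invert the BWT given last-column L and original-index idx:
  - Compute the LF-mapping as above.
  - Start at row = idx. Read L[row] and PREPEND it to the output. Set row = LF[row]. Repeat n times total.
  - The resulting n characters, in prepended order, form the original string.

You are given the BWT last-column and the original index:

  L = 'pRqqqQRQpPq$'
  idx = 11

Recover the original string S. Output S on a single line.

LF mapping: 6 4 8 9 10 2 5 3 7 1 11 0
Walk LF starting at row 11, prepending L[row]:
  step 1: row=11, L[11]='$', prepend. Next row=LF[11]=0
  step 2: row=0, L[0]='p', prepend. Next row=LF[0]=6
  step 3: row=6, L[6]='R', prepend. Next row=LF[6]=5
  step 4: row=5, L[5]='Q', prepend. Next row=LF[5]=2
  step 5: row=2, L[2]='q', prepend. Next row=LF[2]=8
  step 6: row=8, L[8]='p', prepend. Next row=LF[8]=7
  step 7: row=7, L[7]='Q', prepend. Next row=LF[7]=3
  step 8: row=3, L[3]='q', prepend. Next row=LF[3]=9
  step 9: row=9, L[9]='P', prepend. Next row=LF[9]=1
  step 10: row=1, L[1]='R', prepend. Next row=LF[1]=4
  step 11: row=4, L[4]='q', prepend. Next row=LF[4]=10
  step 12: row=10, L[10]='q', prepend. Next row=LF[10]=11
Reversed output: qqRPqQpqQRp$

Answer: qqRPqQpqQRp$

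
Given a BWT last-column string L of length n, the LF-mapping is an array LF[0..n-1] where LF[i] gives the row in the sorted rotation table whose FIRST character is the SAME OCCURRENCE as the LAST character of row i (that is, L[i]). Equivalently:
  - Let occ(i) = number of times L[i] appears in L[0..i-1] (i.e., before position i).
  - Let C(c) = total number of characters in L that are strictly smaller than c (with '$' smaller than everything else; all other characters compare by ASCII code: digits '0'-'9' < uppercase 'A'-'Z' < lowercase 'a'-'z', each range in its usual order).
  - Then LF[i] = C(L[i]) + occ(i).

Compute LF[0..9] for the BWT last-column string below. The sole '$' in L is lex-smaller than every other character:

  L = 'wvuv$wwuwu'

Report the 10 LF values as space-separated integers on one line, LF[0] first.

Char counts: '$':1, 'u':3, 'v':2, 'w':4
C (first-col start): C('$')=0, C('u')=1, C('v')=4, C('w')=6
L[0]='w': occ=0, LF[0]=C('w')+0=6+0=6
L[1]='v': occ=0, LF[1]=C('v')+0=4+0=4
L[2]='u': occ=0, LF[2]=C('u')+0=1+0=1
L[3]='v': occ=1, LF[3]=C('v')+1=4+1=5
L[4]='$': occ=0, LF[4]=C('$')+0=0+0=0
L[5]='w': occ=1, LF[5]=C('w')+1=6+1=7
L[6]='w': occ=2, LF[6]=C('w')+2=6+2=8
L[7]='u': occ=1, LF[7]=C('u')+1=1+1=2
L[8]='w': occ=3, LF[8]=C('w')+3=6+3=9
L[9]='u': occ=2, LF[9]=C('u')+2=1+2=3

Answer: 6 4 1 5 0 7 8 2 9 3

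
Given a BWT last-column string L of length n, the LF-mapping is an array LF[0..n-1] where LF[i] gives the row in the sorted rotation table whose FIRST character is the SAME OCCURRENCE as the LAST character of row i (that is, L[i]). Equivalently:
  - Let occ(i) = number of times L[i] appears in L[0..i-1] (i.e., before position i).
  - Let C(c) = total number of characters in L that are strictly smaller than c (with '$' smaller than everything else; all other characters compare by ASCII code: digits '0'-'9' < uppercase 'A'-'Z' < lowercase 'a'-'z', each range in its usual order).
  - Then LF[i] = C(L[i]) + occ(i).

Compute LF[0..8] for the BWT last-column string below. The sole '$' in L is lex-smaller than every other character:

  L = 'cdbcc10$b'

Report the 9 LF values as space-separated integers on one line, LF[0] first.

Answer: 5 8 3 6 7 2 1 0 4

Derivation:
Char counts: '$':1, '0':1, '1':1, 'b':2, 'c':3, 'd':1
C (first-col start): C('$')=0, C('0')=1, C('1')=2, C('b')=3, C('c')=5, C('d')=8
L[0]='c': occ=0, LF[0]=C('c')+0=5+0=5
L[1]='d': occ=0, LF[1]=C('d')+0=8+0=8
L[2]='b': occ=0, LF[2]=C('b')+0=3+0=3
L[3]='c': occ=1, LF[3]=C('c')+1=5+1=6
L[4]='c': occ=2, LF[4]=C('c')+2=5+2=7
L[5]='1': occ=0, LF[5]=C('1')+0=2+0=2
L[6]='0': occ=0, LF[6]=C('0')+0=1+0=1
L[7]='$': occ=0, LF[7]=C('$')+0=0+0=0
L[8]='b': occ=1, LF[8]=C('b')+1=3+1=4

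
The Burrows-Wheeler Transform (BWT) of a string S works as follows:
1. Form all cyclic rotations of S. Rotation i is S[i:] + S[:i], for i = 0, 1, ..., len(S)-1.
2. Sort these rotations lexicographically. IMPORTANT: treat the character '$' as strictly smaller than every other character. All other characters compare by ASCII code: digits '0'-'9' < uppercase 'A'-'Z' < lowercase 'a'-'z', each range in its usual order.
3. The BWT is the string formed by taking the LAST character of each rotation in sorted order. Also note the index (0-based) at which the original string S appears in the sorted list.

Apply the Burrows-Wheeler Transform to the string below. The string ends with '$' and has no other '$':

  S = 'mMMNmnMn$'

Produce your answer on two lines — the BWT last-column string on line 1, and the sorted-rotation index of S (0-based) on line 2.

Answer: nmMnM$NMm
5

Derivation:
All 9 rotations (rotation i = S[i:]+S[:i]):
  rot[0] = mMMNmnMn$
  rot[1] = MMNmnMn$m
  rot[2] = MNmnMn$mM
  rot[3] = NmnMn$mMM
  rot[4] = mnMn$mMMN
  rot[5] = nMn$mMMNm
  rot[6] = Mn$mMMNmn
  rot[7] = n$mMMNmnM
  rot[8] = $mMMNmnMn
Sorted (with $ < everything):
  sorted[0] = $mMMNmnMn  (last char: 'n')
  sorted[1] = MMNmnMn$m  (last char: 'm')
  sorted[2] = MNmnMn$mM  (last char: 'M')
  sorted[3] = Mn$mMMNmn  (last char: 'n')
  sorted[4] = NmnMn$mMM  (last char: 'M')
  sorted[5] = mMMNmnMn$  (last char: '$')
  sorted[6] = mnMn$mMMN  (last char: 'N')
  sorted[7] = n$mMMNmnM  (last char: 'M')
  sorted[8] = nMn$mMMNm  (last char: 'm')
Last column: nmMnM$NMm
Original string S is at sorted index 5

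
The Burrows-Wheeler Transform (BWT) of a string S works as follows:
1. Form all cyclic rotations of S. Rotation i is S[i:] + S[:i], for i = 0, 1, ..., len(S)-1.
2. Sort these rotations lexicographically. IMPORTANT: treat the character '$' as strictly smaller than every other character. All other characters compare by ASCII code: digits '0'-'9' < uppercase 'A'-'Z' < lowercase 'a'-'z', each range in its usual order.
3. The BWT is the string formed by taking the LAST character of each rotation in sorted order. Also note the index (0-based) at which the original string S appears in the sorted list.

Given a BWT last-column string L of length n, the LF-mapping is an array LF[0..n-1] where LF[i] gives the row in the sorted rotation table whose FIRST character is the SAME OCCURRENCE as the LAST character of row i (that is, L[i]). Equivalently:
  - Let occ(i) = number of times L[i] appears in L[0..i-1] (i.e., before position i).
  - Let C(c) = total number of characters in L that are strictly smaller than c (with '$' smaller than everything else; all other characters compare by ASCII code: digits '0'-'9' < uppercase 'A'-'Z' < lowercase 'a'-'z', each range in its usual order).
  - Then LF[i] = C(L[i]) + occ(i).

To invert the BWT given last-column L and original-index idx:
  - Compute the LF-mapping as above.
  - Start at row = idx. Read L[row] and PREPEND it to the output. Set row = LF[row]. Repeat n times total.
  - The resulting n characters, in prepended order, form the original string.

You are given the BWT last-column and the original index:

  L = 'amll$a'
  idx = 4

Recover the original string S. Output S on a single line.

LF mapping: 1 5 3 4 0 2
Walk LF starting at row 4, prepending L[row]:
  step 1: row=4, L[4]='$', prepend. Next row=LF[4]=0
  step 2: row=0, L[0]='a', prepend. Next row=LF[0]=1
  step 3: row=1, L[1]='m', prepend. Next row=LF[1]=5
  step 4: row=5, L[5]='a', prepend. Next row=LF[5]=2
  step 5: row=2, L[2]='l', prepend. Next row=LF[2]=3
  step 6: row=3, L[3]='l', prepend. Next row=LF[3]=4
Reversed output: llama$

Answer: llama$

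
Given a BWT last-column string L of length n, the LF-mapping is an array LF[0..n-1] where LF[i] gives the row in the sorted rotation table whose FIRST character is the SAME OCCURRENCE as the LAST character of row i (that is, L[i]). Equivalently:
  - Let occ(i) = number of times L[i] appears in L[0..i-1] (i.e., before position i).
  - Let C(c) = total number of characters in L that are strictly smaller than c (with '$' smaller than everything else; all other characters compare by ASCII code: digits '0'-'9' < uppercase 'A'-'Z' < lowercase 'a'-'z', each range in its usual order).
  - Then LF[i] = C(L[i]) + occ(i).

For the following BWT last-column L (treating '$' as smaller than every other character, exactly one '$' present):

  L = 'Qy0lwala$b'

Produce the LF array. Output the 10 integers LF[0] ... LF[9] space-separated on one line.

Char counts: '$':1, '0':1, 'Q':1, 'a':2, 'b':1, 'l':2, 'w':1, 'y':1
C (first-col start): C('$')=0, C('0')=1, C('Q')=2, C('a')=3, C('b')=5, C('l')=6, C('w')=8, C('y')=9
L[0]='Q': occ=0, LF[0]=C('Q')+0=2+0=2
L[1]='y': occ=0, LF[1]=C('y')+0=9+0=9
L[2]='0': occ=0, LF[2]=C('0')+0=1+0=1
L[3]='l': occ=0, LF[3]=C('l')+0=6+0=6
L[4]='w': occ=0, LF[4]=C('w')+0=8+0=8
L[5]='a': occ=0, LF[5]=C('a')+0=3+0=3
L[6]='l': occ=1, LF[6]=C('l')+1=6+1=7
L[7]='a': occ=1, LF[7]=C('a')+1=3+1=4
L[8]='$': occ=0, LF[8]=C('$')+0=0+0=0
L[9]='b': occ=0, LF[9]=C('b')+0=5+0=5

Answer: 2 9 1 6 8 3 7 4 0 5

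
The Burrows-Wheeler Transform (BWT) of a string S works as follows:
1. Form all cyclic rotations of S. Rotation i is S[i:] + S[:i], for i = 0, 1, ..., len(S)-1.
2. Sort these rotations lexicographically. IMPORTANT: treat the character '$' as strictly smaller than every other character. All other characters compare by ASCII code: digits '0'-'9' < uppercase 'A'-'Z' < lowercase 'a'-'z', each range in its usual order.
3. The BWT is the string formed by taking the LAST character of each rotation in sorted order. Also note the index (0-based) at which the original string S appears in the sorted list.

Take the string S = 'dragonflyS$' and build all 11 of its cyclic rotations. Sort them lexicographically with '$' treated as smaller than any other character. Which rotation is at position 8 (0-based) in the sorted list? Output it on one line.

All 11 rotations (rotation i = S[i:]+S[:i]):
  rot[0] = dragonflyS$
  rot[1] = ragonflyS$d
  rot[2] = agonflyS$dr
  rot[3] = gonflyS$dra
  rot[4] = onflyS$drag
  rot[5] = nflyS$drago
  rot[6] = flyS$dragon
  rot[7] = lyS$dragonf
  rot[8] = yS$dragonfl
  rot[9] = S$dragonfly
  rot[10] = $dragonflyS
Sorted (with $ < everything):
  sorted[0] = $dragonflyS
  sorted[1] = S$dragonfly
  sorted[2] = agonflyS$dr
  sorted[3] = dragonflyS$
  sorted[4] = flyS$dragon
  sorted[5] = gonflyS$dra
  sorted[6] = lyS$dragonf
  sorted[7] = nflyS$drago
  sorted[8] = onflyS$drag
  sorted[9] = ragonflyS$d
  sorted[10] = yS$dragonfl
sorted[8] = onflyS$drag

Answer: onflyS$drag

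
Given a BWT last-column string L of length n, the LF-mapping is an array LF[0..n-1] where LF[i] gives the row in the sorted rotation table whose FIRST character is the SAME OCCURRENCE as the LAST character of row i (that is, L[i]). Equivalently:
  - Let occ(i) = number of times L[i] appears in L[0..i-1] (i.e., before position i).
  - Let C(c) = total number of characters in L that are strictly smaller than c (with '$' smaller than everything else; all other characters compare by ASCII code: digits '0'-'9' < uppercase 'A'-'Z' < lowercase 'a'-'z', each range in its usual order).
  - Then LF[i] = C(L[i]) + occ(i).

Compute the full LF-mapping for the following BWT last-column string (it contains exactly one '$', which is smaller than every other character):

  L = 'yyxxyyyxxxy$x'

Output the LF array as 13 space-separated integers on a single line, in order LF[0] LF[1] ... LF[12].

Answer: 7 8 1 2 9 10 11 3 4 5 12 0 6

Derivation:
Char counts: '$':1, 'x':6, 'y':6
C (first-col start): C('$')=0, C('x')=1, C('y')=7
L[0]='y': occ=0, LF[0]=C('y')+0=7+0=7
L[1]='y': occ=1, LF[1]=C('y')+1=7+1=8
L[2]='x': occ=0, LF[2]=C('x')+0=1+0=1
L[3]='x': occ=1, LF[3]=C('x')+1=1+1=2
L[4]='y': occ=2, LF[4]=C('y')+2=7+2=9
L[5]='y': occ=3, LF[5]=C('y')+3=7+3=10
L[6]='y': occ=4, LF[6]=C('y')+4=7+4=11
L[7]='x': occ=2, LF[7]=C('x')+2=1+2=3
L[8]='x': occ=3, LF[8]=C('x')+3=1+3=4
L[9]='x': occ=4, LF[9]=C('x')+4=1+4=5
L[10]='y': occ=5, LF[10]=C('y')+5=7+5=12
L[11]='$': occ=0, LF[11]=C('$')+0=0+0=0
L[12]='x': occ=5, LF[12]=C('x')+5=1+5=6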